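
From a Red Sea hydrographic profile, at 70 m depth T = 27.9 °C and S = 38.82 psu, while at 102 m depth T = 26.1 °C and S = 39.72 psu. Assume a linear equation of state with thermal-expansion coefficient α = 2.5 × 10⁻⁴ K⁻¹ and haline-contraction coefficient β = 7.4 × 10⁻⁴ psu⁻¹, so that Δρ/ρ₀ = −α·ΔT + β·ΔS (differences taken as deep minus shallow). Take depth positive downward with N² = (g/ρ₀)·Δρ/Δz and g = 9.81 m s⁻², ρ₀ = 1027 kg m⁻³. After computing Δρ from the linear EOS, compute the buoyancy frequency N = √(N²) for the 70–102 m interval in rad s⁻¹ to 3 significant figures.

ΔT = -1.8 K, ΔS = +0.90 psu (deep − shallow).
Δρ/ρ₀ = −αΔT + βΔS = 4.50 × 10⁻⁴ + 6.66 × 10⁻⁴ = 1.116 × 10⁻³, so Δρ ≈ 1.146 kg m⁻³.
N² = (g/ρ₀)·Δρ/Δz = g·(Δρ/ρ₀)/Δz = 9.81 × 1.116 × 10⁻³ / 32 = 3.4212 × 10⁻⁴ s⁻².
N = √(3.4212 × 10⁻⁴) = 0.018496 rad s⁻¹ ≈ 0.0185 rad s⁻¹.

0.0185 rad s⁻¹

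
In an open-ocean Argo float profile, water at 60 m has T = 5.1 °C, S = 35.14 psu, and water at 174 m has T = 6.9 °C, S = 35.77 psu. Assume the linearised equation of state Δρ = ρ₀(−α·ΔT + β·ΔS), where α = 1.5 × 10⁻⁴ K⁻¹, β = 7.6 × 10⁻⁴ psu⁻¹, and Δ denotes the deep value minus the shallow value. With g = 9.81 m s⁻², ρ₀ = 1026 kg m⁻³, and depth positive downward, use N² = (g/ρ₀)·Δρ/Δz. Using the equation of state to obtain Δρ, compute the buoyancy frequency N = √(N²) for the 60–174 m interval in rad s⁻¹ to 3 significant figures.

ΔT = +1.8 K, ΔS = +0.63 psu (deep − shallow).
Δρ/ρ₀ = −αΔT + βΔS = -2.70 × 10⁻⁴ + 4.788 × 10⁻⁴ = 2.088 × 10⁻⁴, so Δρ ≈ 0.2142 kg m⁻³.
N² = (g/ρ₀)·Δρ/Δz = g·(Δρ/ρ₀)/Δz = 9.81 × 2.088 × 10⁻⁴ / 114 = 1.7968 × 10⁻⁵ s⁻².
N = √(1.7968 × 10⁻⁵) = 4.2389 × 10⁻³ rad s⁻¹ ≈ 4.24 × 10⁻³ rad s⁻¹.

4.24 × 10⁻³ rad s⁻¹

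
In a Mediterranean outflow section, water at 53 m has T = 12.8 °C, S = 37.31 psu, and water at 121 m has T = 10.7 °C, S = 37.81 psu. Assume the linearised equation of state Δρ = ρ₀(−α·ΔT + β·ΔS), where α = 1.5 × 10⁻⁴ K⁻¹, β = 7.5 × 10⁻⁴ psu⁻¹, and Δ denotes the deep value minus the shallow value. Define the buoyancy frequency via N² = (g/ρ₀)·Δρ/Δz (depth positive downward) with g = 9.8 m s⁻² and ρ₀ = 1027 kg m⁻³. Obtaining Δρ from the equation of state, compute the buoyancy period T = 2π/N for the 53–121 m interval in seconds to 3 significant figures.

630 s

ΔT = -2.1 K, ΔS = +0.50 psu (deep − shallow).
Δρ/ρ₀ = −αΔT + βΔS = 3.15 × 10⁻⁴ + 3.75 × 10⁻⁴ = 6.90 × 10⁻⁴, so Δρ ≈ 0.7086 kg m⁻³.
N² = (g/ρ₀)·Δρ/Δz = g·(Δρ/ρ₀)/Δz = 9.8 × 6.90 × 10⁻⁴ / 68 = 9.9441 × 10⁻⁵ s⁻².
N = √(9.9441 × 10⁻⁵) = 9.9720 × 10⁻³ rad s⁻¹ → T = 2π/N = 630.08 s ≈ 630 s.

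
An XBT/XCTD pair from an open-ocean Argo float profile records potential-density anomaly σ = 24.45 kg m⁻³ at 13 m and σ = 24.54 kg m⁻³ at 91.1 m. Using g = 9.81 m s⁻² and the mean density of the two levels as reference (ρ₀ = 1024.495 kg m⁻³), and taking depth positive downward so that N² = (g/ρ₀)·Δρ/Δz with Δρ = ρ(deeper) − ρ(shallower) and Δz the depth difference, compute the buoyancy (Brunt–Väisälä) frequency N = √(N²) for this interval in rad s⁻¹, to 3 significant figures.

Δρ = 1024.54 − 1024.45 = 0.09 kg m⁻³ over Δz = 91.1 − 13 = 78.1 m.
N² = (9.81/1024.495) × (0.09/78.1) = 1.1034 × 10⁻⁵ s⁻².
N = √(1.1034 × 10⁻⁵) = 3.3217 × 10⁻³ rad s⁻¹ ≈ 3.32 × 10⁻³ rad s⁻¹.

3.32 × 10⁻³ rad s⁻¹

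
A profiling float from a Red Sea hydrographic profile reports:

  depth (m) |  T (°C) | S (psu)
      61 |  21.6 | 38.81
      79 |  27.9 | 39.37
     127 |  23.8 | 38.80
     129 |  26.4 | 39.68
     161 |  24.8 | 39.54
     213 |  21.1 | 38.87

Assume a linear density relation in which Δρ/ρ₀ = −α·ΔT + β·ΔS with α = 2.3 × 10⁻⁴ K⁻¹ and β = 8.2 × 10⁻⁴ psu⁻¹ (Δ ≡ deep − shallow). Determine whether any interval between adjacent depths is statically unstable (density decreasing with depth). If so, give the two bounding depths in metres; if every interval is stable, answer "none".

Evaluate Δρ/ρ₀ = −αΔT + βΔS across each adjacent pair:
  61–79 m: −αΔT+βΔS = −(2.3 × 10⁻⁴)(+6.3)+(8.2 × 10⁻⁴)(+0.56) = -9.9 × 10⁻⁴ → UNSTABLE
  79–127 m: −αΔT+βΔS = −(2.3 × 10⁻⁴)(-4.1)+(8.2 × 10⁻⁴)(-0.57) = 4.8 × 10⁻⁴ → stable
  127–129 m: −αΔT+βΔS = −(2.3 × 10⁻⁴)(+2.6)+(8.2 × 10⁻⁴)(+0.88) = 1.2 × 10⁻⁴ → stable
  129–161 m: −αΔT+βΔS = −(2.3 × 10⁻⁴)(-1.6)+(8.2 × 10⁻⁴)(-0.14) = 2.5 × 10⁻⁴ → stable
  161–213 m: −αΔT+βΔS = −(2.3 × 10⁻⁴)(-3.7)+(8.2 × 10⁻⁴)(-0.67) = 3.0 × 10⁻⁴ → stable
The 61–79 m interval has Δρ < 0: lighter water underlies denser water.

61–79 m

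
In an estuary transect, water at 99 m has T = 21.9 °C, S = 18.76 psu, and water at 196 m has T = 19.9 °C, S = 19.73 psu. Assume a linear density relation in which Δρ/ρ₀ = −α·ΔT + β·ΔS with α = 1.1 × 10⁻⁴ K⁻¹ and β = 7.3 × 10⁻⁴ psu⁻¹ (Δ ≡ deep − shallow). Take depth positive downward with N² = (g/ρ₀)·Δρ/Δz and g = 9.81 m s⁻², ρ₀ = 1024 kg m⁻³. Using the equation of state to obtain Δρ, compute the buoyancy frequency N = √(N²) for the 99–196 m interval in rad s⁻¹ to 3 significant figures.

9.69 × 10⁻³ rad s⁻¹

ΔT = -2.0 K, ΔS = +0.97 psu (deep − shallow).
Δρ/ρ₀ = −αΔT + βΔS = 2.20 × 10⁻⁴ + 7.081 × 10⁻⁴ = 9.281 × 10⁻⁴, so Δρ ≈ 0.9504 kg m⁻³.
N² = (g/ρ₀)·Δρ/Δz = g·(Δρ/ρ₀)/Δz = 9.81 × 9.281 × 10⁻⁴ / 97 = 9.3862 × 10⁻⁵ s⁻².
N = √(9.3862 × 10⁻⁵) = 9.6882 × 10⁻³ rad s⁻¹ ≈ 9.69 × 10⁻³ rad s⁻¹.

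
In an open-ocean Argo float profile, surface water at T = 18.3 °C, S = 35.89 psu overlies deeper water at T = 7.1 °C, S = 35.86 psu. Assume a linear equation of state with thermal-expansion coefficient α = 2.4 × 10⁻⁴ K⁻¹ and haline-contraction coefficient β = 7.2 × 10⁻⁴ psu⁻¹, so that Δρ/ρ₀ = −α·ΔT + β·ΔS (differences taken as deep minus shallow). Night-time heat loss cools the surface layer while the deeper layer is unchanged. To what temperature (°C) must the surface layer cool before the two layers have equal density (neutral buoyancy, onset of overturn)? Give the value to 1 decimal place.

Neutral buoyancy requires Δρ = 0, i.e. −α(T_deep − T_surf′) + β(S_deep − S_surf) = 0.
T_surf′ = T_deep − (β/α)·ΔS = 7.1 − (7.2 × 10⁻⁴/2.4 × 10⁻⁴)·(-0.03) = 7.190 °C.
Cooling required: 18.3 − (7.190) = 11.110 °C.

7.2 °C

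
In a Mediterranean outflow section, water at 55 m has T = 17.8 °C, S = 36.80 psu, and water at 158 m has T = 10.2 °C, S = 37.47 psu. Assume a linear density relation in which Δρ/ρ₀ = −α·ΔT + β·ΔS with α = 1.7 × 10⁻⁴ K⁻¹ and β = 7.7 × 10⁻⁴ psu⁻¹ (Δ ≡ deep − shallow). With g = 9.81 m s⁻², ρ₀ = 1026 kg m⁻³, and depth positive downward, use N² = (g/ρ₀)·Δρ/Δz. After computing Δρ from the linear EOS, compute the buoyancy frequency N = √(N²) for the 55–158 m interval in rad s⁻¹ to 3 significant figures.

0.0131 rad s⁻¹

ΔT = -7.6 K, ΔS = +0.67 psu (deep − shallow).
Δρ/ρ₀ = −αΔT + βΔS = 1.292 × 10⁻³ + 5.159 × 10⁻⁴ = 1.8079 × 10⁻³, so Δρ ≈ 1.855 kg m⁻³.
N² = (g/ρ₀)·Δρ/Δz = g·(Δρ/ρ₀)/Δz = 9.81 × 1.8079 × 10⁻³ / 103 = 1.7219 × 10⁻⁴ s⁻².
N = √(1.7219 × 10⁻⁴) = 0.013122 rad s⁻¹ ≈ 0.0131 rad s⁻¹.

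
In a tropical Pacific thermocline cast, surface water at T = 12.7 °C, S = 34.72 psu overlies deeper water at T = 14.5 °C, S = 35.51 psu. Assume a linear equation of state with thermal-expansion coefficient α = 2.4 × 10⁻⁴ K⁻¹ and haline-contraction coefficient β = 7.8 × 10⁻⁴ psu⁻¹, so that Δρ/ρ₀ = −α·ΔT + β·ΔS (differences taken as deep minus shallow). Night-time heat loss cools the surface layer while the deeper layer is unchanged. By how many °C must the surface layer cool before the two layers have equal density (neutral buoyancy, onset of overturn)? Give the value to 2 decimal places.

Neutral buoyancy requires Δρ = 0, i.e. −α(T_deep − T_surf′) + β(S_deep − S_surf) = 0.
T_surf′ = T_deep − (β/α)·ΔS = 14.5 − (7.8 × 10⁻⁴/2.4 × 10⁻⁴)·(+0.79) = 11.9325 °C.
Cooling required: 12.7 − (11.9325) = 0.7675 °C.

0.77 °C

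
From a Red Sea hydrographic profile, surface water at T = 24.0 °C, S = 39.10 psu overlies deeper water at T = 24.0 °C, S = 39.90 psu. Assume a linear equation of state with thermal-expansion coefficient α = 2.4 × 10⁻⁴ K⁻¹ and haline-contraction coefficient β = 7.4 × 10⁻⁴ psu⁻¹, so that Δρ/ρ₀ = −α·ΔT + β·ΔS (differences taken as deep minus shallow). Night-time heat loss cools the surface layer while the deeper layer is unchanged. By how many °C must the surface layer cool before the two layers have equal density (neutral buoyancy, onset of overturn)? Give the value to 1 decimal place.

2.5 °C

Neutral buoyancy requires Δρ = 0, i.e. −α(T_deep − T_surf′) + β(S_deep − S_surf) = 0.
T_surf′ = T_deep − (β/α)·ΔS = 24.0 − (7.4 × 10⁻⁴/2.4 × 10⁻⁴)·(+0.80) = 21.533 °C.
Cooling required: 24.0 − (21.533) = 2.467 °C.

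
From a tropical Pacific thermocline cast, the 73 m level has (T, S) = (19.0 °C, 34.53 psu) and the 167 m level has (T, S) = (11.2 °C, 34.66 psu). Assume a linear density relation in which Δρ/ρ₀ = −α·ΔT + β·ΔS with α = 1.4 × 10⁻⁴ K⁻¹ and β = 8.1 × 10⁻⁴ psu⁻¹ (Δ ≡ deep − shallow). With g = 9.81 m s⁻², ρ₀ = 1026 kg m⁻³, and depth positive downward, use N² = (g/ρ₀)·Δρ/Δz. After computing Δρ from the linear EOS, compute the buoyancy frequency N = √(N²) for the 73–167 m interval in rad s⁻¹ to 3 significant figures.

ΔT = -7.8 K, ΔS = +0.13 psu (deep − shallow).
Δρ/ρ₀ = −αΔT + βΔS = 1.092 × 10⁻³ + 1.053 × 10⁻⁴ = 1.1973 × 10⁻³, so Δρ ≈ 1.228 kg m⁻³.
N² = (g/ρ₀)·Δρ/Δz = g·(Δρ/ρ₀)/Δz = 9.81 × 1.1973 × 10⁻³ / 94 = 1.2495 × 10⁻⁴ s⁻².
N = √(1.2495 × 10⁻⁴) = 0.011178 rad s⁻¹ ≈ 0.0112 rad s⁻¹.

0.0112 rad s⁻¹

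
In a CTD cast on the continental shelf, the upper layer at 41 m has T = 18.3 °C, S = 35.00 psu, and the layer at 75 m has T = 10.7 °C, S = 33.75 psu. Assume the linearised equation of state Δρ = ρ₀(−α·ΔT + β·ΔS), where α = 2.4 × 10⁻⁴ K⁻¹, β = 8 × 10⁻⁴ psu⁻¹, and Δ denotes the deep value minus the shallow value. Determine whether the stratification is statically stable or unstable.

ΔT = 10.7 − 18.3 = -7.6 K and ΔS = 33.75 − 35.00 = -1.25 psu (deep − shallow).
−αΔT = 1.824 × 10⁻³; βΔS = -1.00 × 10⁻³; sum Δρ/ρ₀ = 8.24 × 10⁻⁴.
Δρ/ρ₀ > 0, so Δρ > 0: deeper water is denser → statically stable.

stable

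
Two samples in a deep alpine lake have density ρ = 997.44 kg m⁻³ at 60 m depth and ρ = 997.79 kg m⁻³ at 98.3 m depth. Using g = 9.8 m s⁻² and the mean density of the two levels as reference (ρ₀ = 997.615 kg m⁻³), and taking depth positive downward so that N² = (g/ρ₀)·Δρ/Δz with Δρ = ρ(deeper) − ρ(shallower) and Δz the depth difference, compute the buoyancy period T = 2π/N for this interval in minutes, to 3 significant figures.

11.1 min

Δρ = 997.79 − 997.44 = 0.35 kg m⁻³ over Δz = 98.3 − 60 = 38.3 m.
N² = (9.8/997.615) × (0.35/38.3) = 8.9770 × 10⁻⁵ s⁻².
N = √(8.9770 × 10⁻⁵) = 9.4747 × 10⁻³ rad s⁻¹, so T = 2π/N = 663.15 s = 11.053 min ≈ 11.1 min.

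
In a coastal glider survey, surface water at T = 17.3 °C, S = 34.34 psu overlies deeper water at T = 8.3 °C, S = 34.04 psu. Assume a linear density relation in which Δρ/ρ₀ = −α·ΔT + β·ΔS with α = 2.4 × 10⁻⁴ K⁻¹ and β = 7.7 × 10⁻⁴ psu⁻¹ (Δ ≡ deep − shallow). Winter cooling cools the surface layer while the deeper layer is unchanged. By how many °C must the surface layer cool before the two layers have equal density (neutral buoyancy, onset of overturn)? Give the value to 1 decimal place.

Neutral buoyancy requires Δρ = 0, i.e. −α(T_deep − T_surf′) + β(S_deep − S_surf) = 0.
T_surf′ = T_deep − (β/α)·ΔS = 8.3 − (7.7 × 10⁻⁴/2.4 × 10⁻⁴)·(-0.30) = 9.263 °C.
Cooling required: 17.3 − (9.263) = 8.037 °C.

8.0 °C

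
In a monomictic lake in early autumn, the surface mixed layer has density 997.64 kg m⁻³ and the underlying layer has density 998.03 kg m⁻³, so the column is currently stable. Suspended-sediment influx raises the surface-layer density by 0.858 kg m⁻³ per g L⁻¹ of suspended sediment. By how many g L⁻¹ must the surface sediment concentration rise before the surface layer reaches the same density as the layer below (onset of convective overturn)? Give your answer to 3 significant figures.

0.455 g L⁻¹

Density deficit of the surface layer: 998.03 − 997.64 = 0.39 kg m⁻³.
Required change = 0.39 / 0.858 = 0.455 g L⁻¹.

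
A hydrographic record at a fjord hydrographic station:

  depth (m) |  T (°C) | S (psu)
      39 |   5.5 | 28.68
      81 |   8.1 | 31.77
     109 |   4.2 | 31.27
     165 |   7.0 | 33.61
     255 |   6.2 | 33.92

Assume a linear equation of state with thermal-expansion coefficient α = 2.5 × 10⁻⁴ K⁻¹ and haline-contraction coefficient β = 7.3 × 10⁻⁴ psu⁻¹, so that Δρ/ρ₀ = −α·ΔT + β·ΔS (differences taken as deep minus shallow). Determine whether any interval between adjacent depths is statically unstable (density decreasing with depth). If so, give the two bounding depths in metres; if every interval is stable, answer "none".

none

Evaluate Δρ/ρ₀ = −αΔT + βΔS across each adjacent pair:
  39–81 m: −αΔT+βΔS = −(2.5 × 10⁻⁴)(+2.6)+(7.3 × 10⁻⁴)(+3.09) = 1.6 × 10⁻³ → stable
  81–109 m: −αΔT+βΔS = −(2.5 × 10⁻⁴)(-3.9)+(7.3 × 10⁻⁴)(-0.50) = 6.1 × 10⁻⁴ → stable
  109–165 m: −αΔT+βΔS = −(2.5 × 10⁻⁴)(+2.8)+(7.3 × 10⁻⁴)(+2.34) = 1.0 × 10⁻³ → stable
  165–255 m: −αΔT+βΔS = −(2.5 × 10⁻⁴)(-0.8)+(7.3 × 10⁻⁴)(+0.31) = 4.3 × 10⁻⁴ → stable
Every interval has Δρ > 0: the column is stably stratified throughout.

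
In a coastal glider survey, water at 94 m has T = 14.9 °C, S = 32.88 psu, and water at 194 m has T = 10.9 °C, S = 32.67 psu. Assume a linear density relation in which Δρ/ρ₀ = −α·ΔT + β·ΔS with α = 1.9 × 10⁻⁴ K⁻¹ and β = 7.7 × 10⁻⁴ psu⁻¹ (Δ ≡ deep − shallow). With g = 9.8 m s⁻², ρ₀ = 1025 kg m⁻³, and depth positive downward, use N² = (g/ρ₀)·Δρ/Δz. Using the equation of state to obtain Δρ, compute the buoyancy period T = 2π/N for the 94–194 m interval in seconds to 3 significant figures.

ΔT = -4.0 K, ΔS = -0.21 psu (deep − shallow).
Δρ/ρ₀ = −αΔT + βΔS = 7.60 × 10⁻⁴ − 1.617 × 10⁻⁴ = 5.983 × 10⁻⁴, so Δρ ≈ 0.6133 kg m⁻³.
N² = (g/ρ₀)·Δρ/Δz = g·(Δρ/ρ₀)/Δz = 9.8 × 5.983 × 10⁻⁴ / 100 = 5.8633 × 10⁻⁵ s⁻².
N = √(5.8633 × 10⁻⁵) = 7.6572 × 10⁻³ rad s⁻¹ → T = 2π/N = 820.56 s ≈ 821 s.

821 s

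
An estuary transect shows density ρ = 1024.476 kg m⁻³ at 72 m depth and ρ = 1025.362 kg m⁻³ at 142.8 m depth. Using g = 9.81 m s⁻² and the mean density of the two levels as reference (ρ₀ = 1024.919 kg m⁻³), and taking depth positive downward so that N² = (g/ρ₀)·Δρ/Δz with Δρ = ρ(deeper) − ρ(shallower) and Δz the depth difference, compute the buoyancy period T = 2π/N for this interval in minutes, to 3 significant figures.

Δρ = 1025.362 − 1024.476 = 0.886 kg m⁻³ over Δz = 142.8 − 72 = 70.8 m.
N² = (9.81/1024.919) × (0.886/70.8) = 1.1978 × 10⁻⁴ s⁻².
N = √(1.1978 × 10⁻⁴) = 0.010944 rad s⁻¹, so T = 2π/N = 574.12 s = 9.5687 min ≈ 9.57 min.

9.57 min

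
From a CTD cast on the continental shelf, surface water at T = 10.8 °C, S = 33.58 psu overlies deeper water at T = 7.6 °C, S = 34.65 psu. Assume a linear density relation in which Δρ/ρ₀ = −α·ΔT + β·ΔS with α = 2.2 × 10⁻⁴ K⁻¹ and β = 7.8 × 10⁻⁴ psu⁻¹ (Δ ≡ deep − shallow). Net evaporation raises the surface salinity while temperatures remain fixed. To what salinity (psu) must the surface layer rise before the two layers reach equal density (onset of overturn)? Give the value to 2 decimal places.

Neutral buoyancy requires −α(T_deep − T_surf) + β(S_deep − S_surf′) = 0.
S_surf′ = S_deep − (α/β)·ΔT = 34.65 − (2.2 × 10⁻⁴/7.8 × 10⁻⁴)·(-3.2) = 35.5526 psu.
Increase required: 35.5526 − 33.58 = 1.9726 psu.

35.55 psu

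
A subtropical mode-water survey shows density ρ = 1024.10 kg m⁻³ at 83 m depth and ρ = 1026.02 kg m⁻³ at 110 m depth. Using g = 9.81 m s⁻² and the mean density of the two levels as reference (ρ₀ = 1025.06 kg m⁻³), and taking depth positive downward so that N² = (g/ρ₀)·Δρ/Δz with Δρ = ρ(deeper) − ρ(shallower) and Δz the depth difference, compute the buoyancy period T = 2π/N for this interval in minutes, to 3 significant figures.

4.01 min

Δρ = 1026.02 − 1024.10 = 1.92 kg m⁻³ over Δz = 110 − 83 = 27 m.
N² = (9.81/1025.06) × (1.92/27) = 6.8055 × 10⁻⁴ s⁻².
N = √(6.8055 × 10⁻⁴) = 0.026087 rad s⁻¹, so T = 2π/N = 240.86 s = 4.0143 min ≈ 4.01 min.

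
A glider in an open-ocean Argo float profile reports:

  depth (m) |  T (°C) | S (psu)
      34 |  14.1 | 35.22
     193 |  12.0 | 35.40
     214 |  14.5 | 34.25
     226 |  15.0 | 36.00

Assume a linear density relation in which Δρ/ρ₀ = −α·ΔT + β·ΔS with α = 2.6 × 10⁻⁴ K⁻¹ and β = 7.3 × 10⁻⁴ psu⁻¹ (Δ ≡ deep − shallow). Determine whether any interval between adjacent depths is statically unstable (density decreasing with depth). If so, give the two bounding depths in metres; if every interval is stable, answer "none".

193–214 m

Evaluate Δρ/ρ₀ = −αΔT + βΔS across each adjacent pair:
  34–193 m: −αΔT+βΔS = −(2.6 × 10⁻⁴)(-2.1)+(7.3 × 10⁻⁴)(+0.18) = 6.8 × 10⁻⁴ → stable
  193–214 m: −αΔT+βΔS = −(2.6 × 10⁻⁴)(+2.5)+(7.3 × 10⁻⁴)(-1.15) = -1.5 × 10⁻³ → UNSTABLE
  214–226 m: −αΔT+βΔS = −(2.6 × 10⁻⁴)(+0.5)+(7.3 × 10⁻⁴)(+1.75) = 1.1 × 10⁻³ → stable
The 193–214 m interval has Δρ < 0: lighter water underlies denser water.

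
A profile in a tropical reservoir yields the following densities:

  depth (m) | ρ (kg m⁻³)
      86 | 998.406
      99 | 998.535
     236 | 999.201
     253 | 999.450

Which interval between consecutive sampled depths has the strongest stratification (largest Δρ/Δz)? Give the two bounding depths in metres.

Compute the density gradient over each adjacent pair:
  86–99 m: Δρ/Δz = 0.129/13 = 9.9 × 10⁻³ kg m⁻⁴
  99–236 m: Δρ/Δz = 0.666/137 = 4.9 × 10⁻³ kg m⁻⁴
  236–253 m: Δρ/Δz = 0.249/17 = 0.015 kg m⁻⁴
The largest gradient is in the 236–253 m interval — the pycnocline.

236–253 m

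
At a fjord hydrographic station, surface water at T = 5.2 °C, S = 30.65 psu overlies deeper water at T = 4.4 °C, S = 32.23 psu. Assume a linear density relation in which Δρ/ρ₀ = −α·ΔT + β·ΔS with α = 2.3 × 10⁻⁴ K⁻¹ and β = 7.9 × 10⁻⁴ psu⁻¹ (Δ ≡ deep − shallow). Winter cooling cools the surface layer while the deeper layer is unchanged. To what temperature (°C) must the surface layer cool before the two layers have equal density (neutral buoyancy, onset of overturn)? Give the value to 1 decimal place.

-1.0 °C

Neutral buoyancy requires Δρ = 0, i.e. −α(T_deep − T_surf′) + β(S_deep − S_surf) = 0.
T_surf′ = T_deep − (β/α)·ΔS = 4.4 − (7.9 × 10⁻⁴/2.3 × 10⁻⁴)·(+1.58) = -1.027 °C.
Cooling required: 5.2 − (-1.027) = 6.227 °C.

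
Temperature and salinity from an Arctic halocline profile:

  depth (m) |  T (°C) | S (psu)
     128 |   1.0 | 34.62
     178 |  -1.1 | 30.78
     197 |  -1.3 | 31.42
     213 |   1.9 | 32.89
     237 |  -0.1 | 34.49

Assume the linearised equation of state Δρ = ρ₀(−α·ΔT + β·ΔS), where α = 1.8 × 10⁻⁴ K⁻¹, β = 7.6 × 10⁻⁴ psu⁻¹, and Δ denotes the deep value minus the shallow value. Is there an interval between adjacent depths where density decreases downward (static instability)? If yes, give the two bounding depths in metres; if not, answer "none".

Evaluate Δρ/ρ₀ = −αΔT + βΔS across each adjacent pair:
  128–178 m: −αΔT+βΔS = −(1.8 × 10⁻⁴)(-2.1)+(7.6 × 10⁻⁴)(-3.84) = -2.5 × 10⁻³ → UNSTABLE
  178–197 m: −αΔT+βΔS = −(1.8 × 10⁻⁴)(-0.2)+(7.6 × 10⁻⁴)(+0.64) = 5.2 × 10⁻⁴ → stable
  197–213 m: −αΔT+βΔS = −(1.8 × 10⁻⁴)(+3.2)+(7.6 × 10⁻⁴)(+1.47) = 5.4 × 10⁻⁴ → stable
  213–237 m: −αΔT+βΔS = −(1.8 × 10⁻⁴)(-2.0)+(7.6 × 10⁻⁴)(+1.60) = 1.6 × 10⁻³ → stable
The 128–178 m interval has Δρ < 0: lighter water underlies denser water.

128–178 m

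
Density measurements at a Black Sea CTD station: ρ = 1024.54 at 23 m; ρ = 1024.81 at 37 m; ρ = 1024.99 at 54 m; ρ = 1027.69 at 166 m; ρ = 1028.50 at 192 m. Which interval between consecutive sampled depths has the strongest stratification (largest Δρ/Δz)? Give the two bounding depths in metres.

Compute the density gradient over each adjacent pair:
  23–37 m: Δρ/Δz = 0.27/14 = 0.019 kg m⁻⁴
  37–54 m: Δρ/Δz = 0.18/17 = 0.011 kg m⁻⁴
  54–166 m: Δρ/Δz = 2.70/112 = 0.024 kg m⁻⁴
  166–192 m: Δρ/Δz = 0.81/26 = 0.031 kg m⁻⁴
The largest gradient is in the 166–192 m interval — the pycnocline.

166–192 m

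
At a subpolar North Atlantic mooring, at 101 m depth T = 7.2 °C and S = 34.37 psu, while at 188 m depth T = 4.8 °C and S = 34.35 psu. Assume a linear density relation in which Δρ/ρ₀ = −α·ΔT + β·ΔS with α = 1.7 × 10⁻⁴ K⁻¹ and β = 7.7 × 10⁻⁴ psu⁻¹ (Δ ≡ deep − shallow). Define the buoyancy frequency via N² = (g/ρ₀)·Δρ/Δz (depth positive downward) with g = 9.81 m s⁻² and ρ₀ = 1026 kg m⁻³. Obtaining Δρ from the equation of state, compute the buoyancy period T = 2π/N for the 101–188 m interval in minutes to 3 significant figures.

15.7 min

ΔT = -2.4 K, ΔS = -0.02 psu (deep − shallow).
Δρ/ρ₀ = −αΔT + βΔS = 4.08 × 10⁻⁴ − 1.54 × 10⁻⁵ = 3.926 × 10⁻⁴, so Δρ ≈ 0.4028 kg m⁻³.
N² = (g/ρ₀)·Δρ/Δz = g·(Δρ/ρ₀)/Δz = 9.81 × 3.926 × 10⁻⁴ / 87 = 4.4269 × 10⁻⁵ s⁻².
N = √(4.4269 × 10⁻⁵) = 6.6535 × 10⁻³ rad s⁻¹ → T = 2π/N = 944.34 s = 15.739 min ≈ 15.7 min.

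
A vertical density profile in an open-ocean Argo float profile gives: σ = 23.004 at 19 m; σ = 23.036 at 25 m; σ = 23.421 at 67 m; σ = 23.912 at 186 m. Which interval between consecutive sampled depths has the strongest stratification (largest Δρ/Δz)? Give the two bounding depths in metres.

Compute the density gradient over each adjacent pair:
  19–25 m: Δρ/Δz = 0.032/6 = 5.3 × 10⁻³ kg m⁻⁴
  25–67 m: Δρ/Δz = 0.385/42 = 9.2 × 10⁻³ kg m⁻⁴
  67–186 m: Δρ/Δz = 0.491/119 = 4.1 × 10⁻³ kg m⁻⁴
The largest gradient is in the 25–67 m interval — the pycnocline.

25–67 m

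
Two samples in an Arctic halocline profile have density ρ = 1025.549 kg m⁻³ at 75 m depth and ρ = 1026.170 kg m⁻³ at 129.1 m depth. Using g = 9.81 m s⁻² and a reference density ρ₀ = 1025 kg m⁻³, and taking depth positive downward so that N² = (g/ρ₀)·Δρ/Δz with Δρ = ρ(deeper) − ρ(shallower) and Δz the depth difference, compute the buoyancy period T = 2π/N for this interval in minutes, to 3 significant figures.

9.99 min

Δρ = 1026.170 − 1025.549 = 0.621 kg m⁻³ over Δz = 129.1 − 75 = 54.1 m.
N² = (9.81/1025) × (0.621/54.1) = 1.0986 × 10⁻⁴ s⁻².
N = √(1.0986 × 10⁻⁴) = 0.010481 rad s⁻¹, so T = 2π/N = 599.48 s = 9.9913 min ≈ 9.99 min.
N² > 0, so the interval is statically stable.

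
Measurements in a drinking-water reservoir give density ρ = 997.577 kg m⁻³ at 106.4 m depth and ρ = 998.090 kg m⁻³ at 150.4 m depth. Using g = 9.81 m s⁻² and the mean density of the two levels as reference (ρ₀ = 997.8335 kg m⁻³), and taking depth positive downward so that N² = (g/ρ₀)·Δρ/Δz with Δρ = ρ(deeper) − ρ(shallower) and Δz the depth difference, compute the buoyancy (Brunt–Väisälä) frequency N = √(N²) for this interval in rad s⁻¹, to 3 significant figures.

0.0107 rad s⁻¹

Δρ = 998.090 − 997.577 = 0.513 kg m⁻³ over Δz = 150.4 − 106.4 = 44 m.
N² = (9.81/997.8335) × (0.513/44) = 1.1462 × 10⁻⁴ s⁻².
N = √(1.1462 × 10⁻⁴) = 0.010706 rad s⁻¹ ≈ 0.0107 rad s⁻¹.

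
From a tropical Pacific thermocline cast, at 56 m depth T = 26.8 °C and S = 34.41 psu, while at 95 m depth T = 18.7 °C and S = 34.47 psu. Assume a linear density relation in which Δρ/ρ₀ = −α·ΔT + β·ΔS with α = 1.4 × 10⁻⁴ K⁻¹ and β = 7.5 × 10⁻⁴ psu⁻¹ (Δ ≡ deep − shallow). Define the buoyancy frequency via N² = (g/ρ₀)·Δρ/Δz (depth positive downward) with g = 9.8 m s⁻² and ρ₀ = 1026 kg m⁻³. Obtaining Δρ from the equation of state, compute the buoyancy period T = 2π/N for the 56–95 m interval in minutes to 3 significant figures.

ΔT = -8.1 K, ΔS = +0.06 psu (deep − shallow).
Δρ/ρ₀ = −αΔT + βΔS = 1.134 × 10⁻³ + 4.50 × 10⁻⁵ = 1.179 × 10⁻³, so Δρ ≈ 1.210 kg m⁻³.
N² = (g/ρ₀)·Δρ/Δz = g·(Δρ/ρ₀)/Δz = 9.8 × 1.179 × 10⁻³ / 39 = 2.9626 × 10⁻⁴ s⁻².
N = √(2.9626 × 10⁻⁴) = 0.017212 rad s⁻¹ → T = 2π/N = 365.05 s = 6.0842 min ≈ 6.08 min.

6.08 min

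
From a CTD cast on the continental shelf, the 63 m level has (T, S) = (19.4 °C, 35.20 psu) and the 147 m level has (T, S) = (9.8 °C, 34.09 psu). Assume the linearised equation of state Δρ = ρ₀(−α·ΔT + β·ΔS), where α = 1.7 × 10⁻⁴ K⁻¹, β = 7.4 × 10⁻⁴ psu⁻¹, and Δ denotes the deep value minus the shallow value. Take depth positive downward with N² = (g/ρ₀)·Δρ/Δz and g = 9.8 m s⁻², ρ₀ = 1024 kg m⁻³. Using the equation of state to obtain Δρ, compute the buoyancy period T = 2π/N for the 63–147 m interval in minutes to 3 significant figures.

ΔT = -9.6 K, ΔS = -1.11 psu (deep − shallow).
Δρ/ρ₀ = −αΔT + βΔS = 1.632 × 10⁻³ − 8.214 × 10⁻⁴ = 8.106 × 10⁻⁴, so Δρ ≈ 0.8301 kg m⁻³.
N² = (g/ρ₀)·Δρ/Δz = g·(Δρ/ρ₀)/Δz = 9.8 × 8.106 × 10⁻⁴ / 84 = 9.4570 × 10⁻⁵ s⁻².
N = √(9.4570 × 10⁻⁵) = 9.7247 × 10⁻³ rad s⁻¹ → T = 2π/N = 646.11 s = 10.768 min ≈ 10.8 min.

10.8 min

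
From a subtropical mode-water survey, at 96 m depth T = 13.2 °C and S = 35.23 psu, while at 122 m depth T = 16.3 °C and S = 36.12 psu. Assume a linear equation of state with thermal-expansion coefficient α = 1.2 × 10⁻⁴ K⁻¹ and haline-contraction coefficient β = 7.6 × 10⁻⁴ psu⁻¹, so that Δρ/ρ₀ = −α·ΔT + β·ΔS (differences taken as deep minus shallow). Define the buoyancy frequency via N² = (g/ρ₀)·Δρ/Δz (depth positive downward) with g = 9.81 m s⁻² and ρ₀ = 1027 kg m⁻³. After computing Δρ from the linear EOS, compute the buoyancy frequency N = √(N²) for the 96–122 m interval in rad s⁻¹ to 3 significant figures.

0.0107 rad s⁻¹

ΔT = +3.1 K, ΔS = +0.89 psu (deep − shallow).
Δρ/ρ₀ = −αΔT + βΔS = -3.72 × 10⁻⁴ + 6.764 × 10⁻⁴ = 3.044 × 10⁻⁴, so Δρ ≈ 0.3126 kg m⁻³.
N² = (g/ρ₀)·Δρ/Δz = g·(Δρ/ρ₀)/Δz = 9.81 × 3.044 × 10⁻⁴ / 26 = 1.1485 × 10⁻⁴ s⁻².
N = √(1.1485 × 10⁻⁴) = 0.010717 rad s⁻¹ ≈ 0.0107 rad s⁻¹.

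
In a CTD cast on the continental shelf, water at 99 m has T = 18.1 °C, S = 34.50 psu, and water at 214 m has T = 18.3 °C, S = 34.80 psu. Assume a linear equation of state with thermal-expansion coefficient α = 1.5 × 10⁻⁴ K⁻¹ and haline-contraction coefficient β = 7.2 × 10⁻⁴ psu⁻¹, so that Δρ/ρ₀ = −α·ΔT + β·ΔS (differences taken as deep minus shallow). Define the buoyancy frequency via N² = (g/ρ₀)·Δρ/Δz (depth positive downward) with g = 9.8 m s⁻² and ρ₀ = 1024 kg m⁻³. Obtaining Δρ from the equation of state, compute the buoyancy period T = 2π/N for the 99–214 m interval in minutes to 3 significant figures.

26.3 min

ΔT = +0.2 K, ΔS = +0.30 psu (deep − shallow).
Δρ/ρ₀ = −αΔT + βΔS = -3.00 × 10⁻⁵ + 2.16 × 10⁻⁴ = 1.86 × 10⁻⁴, so Δρ ≈ 0.1905 kg m⁻³.
N² = (g/ρ₀)·Δρ/Δz = g·(Δρ/ρ₀)/Δz = 9.8 × 1.86 × 10⁻⁴ / 115 = 1.5850 × 10⁻⁵ s⁻².
N = √(1.5850 × 10⁻⁵) = 3.9812 × 10⁻³ rad s⁻¹ → T = 2π/N = 1.5782 × 10³ s = 26.303 min ≈ 26.3 min.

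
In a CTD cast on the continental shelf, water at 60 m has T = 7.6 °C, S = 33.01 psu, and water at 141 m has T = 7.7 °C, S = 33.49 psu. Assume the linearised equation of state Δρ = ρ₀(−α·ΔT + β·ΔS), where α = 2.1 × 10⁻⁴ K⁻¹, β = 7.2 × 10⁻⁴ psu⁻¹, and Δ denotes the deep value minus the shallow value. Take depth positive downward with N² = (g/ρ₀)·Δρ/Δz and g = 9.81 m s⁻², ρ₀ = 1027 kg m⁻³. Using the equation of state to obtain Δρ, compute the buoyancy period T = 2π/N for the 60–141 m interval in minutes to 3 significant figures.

ΔT = +0.1 K, ΔS = +0.48 psu (deep − shallow).
Δρ/ρ₀ = −αΔT + βΔS = -2.10 × 10⁻⁵ + 3.456 × 10⁻⁴ = 3.246 × 10⁻⁴, so Δρ ≈ 0.3334 kg m⁻³.
N² = (g/ρ₀)·Δρ/Δz = g·(Δρ/ρ₀)/Δz = 9.81 × 3.246 × 10⁻⁴ / 81 = 3.9313 × 10⁻⁵ s⁻².
N = √(3.9313 × 10⁻⁵) = 6.2700 × 10⁻³ rad s⁻¹ → T = 2π/N = 1.0021 × 10³ s = 16.702 min ≈ 16.7 min.

16.7 min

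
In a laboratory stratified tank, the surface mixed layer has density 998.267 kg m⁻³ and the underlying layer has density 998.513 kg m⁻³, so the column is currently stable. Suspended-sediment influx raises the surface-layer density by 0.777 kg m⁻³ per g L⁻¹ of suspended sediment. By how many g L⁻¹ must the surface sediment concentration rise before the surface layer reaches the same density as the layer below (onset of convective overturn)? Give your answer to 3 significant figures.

Density deficit of the surface layer: 998.513 − 998.267 = 0.246 kg m⁻³.
Required change = 0.246 / 0.777 = 0.317 g L⁻¹.

0.317 g L⁻¹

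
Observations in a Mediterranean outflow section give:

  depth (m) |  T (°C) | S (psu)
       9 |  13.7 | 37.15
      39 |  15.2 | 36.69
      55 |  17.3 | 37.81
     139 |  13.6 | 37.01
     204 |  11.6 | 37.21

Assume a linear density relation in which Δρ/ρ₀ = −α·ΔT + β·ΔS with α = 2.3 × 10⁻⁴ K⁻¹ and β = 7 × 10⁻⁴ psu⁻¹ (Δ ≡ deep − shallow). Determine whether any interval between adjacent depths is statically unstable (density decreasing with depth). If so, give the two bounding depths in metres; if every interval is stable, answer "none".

Evaluate Δρ/ρ₀ = −αΔT + βΔS across each adjacent pair:
  9–39 m: −αΔT+βΔS = −(2.3 × 10⁻⁴)(+1.5)+(7 × 10⁻⁴)(-0.46) = -6.7 × 10⁻⁴ → UNSTABLE
  39–55 m: −αΔT+βΔS = −(2.3 × 10⁻⁴)(+2.1)+(7 × 10⁻⁴)(+1.12) = 3.0 × 10⁻⁴ → stable
  55–139 m: −αΔT+βΔS = −(2.3 × 10⁻⁴)(-3.7)+(7 × 10⁻⁴)(-0.80) = 2.9 × 10⁻⁴ → stable
  139–204 m: −αΔT+βΔS = −(2.3 × 10⁻⁴)(-2.0)+(7 × 10⁻⁴)(+0.20) = 6.0 × 10⁻⁴ → stable
The 9–39 m interval has Δρ < 0: lighter water underlies denser water.

9–39 m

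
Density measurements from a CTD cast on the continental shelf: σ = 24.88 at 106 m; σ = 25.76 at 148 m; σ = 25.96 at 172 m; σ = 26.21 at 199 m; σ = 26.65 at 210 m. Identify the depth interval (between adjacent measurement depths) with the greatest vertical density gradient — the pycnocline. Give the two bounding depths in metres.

199–210 m

Compute the density gradient over each adjacent pair:
  106–148 m: Δρ/Δz = 0.88/42 = 0.021 kg m⁻⁴
  148–172 m: Δρ/Δz = 0.20/24 = 8.3 × 10⁻³ kg m⁻⁴
  172–199 m: Δρ/Δz = 0.25/27 = 9.3 × 10⁻³ kg m⁻⁴
  199–210 m: Δρ/Δz = 0.44/11 = 0.040 kg m⁻⁴
The largest gradient is in the 199–210 m interval — the pycnocline.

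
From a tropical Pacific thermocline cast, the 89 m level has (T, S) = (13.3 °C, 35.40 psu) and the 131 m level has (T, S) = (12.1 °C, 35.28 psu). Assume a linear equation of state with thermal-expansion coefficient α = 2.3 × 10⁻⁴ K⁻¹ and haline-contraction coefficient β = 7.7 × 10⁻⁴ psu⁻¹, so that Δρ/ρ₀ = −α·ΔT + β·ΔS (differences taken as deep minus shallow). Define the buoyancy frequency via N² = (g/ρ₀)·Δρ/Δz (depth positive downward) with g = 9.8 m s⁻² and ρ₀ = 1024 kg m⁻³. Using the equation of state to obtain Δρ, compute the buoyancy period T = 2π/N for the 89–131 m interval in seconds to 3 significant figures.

ΔT = -1.2 K, ΔS = -0.12 psu (deep − shallow).
Δρ/ρ₀ = −αΔT + βΔS = 2.76 × 10⁻⁴ − 9.24 × 10⁻⁵ = 1.836 × 10⁻⁴, so Δρ ≈ 0.1880 kg m⁻³.
N² = (g/ρ₀)·Δρ/Δz = g·(Δρ/ρ₀)/Δz = 9.8 × 1.836 × 10⁻⁴ / 42 = 4.2840 × 10⁻⁵ s⁻².
N = √(4.2840 × 10⁻⁵) = 6.5452 × 10⁻³ rad s⁻¹ → T = 2π/N = 959.97 s ≈ 960 s.

960 s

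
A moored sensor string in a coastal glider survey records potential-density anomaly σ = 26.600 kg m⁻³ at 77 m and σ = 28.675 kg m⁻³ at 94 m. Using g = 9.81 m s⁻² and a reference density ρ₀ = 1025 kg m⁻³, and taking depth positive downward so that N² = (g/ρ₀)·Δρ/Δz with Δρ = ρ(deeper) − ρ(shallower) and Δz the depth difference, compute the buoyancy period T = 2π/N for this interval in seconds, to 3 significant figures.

184 s

Δρ = 1028.675 − 1026.600 = 2.075 kg m⁻³ over Δz = 94 − 77 = 17 m.
N² = (9.81/1025) × (2.075/17) = 1.1682 × 10⁻³ s⁻².
N = √(1.1682 × 10⁻³) = 0.034179 rad s⁻¹, so T = 2π/N = 183.83 s ≈ 184 s.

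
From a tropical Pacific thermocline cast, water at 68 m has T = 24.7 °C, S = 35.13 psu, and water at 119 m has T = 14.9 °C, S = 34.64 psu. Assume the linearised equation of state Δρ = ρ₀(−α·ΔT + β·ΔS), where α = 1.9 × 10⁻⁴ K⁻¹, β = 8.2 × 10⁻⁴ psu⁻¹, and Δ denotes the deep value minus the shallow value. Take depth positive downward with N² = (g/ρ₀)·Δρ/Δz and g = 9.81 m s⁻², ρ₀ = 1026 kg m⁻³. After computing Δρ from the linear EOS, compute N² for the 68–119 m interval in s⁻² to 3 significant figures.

ΔT = -9.8 K, ΔS = -0.49 psu (deep − shallow).
Δρ/ρ₀ = −αΔT + βΔS = 1.862 × 10⁻³ − 4.018 × 10⁻⁴ = 1.4602 × 10⁻³, so Δρ ≈ 1.498 kg m⁻³.
N² = (g/ρ₀)·Δρ/Δz = g·(Δρ/ρ₀)/Δz = 9.81 × 1.4602 × 10⁻³ / 51 = 2.8087 × 10⁻⁴ s⁻² ≈ 2.81 × 10⁻⁴ s⁻².

2.81 × 10⁻⁴ s⁻²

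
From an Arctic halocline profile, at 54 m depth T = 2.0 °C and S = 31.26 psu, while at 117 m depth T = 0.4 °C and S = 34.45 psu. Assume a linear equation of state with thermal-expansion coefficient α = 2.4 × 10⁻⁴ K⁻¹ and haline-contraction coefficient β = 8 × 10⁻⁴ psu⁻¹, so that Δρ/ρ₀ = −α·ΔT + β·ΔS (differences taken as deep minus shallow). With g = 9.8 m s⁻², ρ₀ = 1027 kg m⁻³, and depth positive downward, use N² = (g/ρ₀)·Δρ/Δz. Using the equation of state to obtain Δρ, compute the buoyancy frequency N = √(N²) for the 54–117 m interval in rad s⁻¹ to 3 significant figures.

ΔT = -1.6 K, ΔS = +3.19 psu (deep − shallow).
Δρ/ρ₀ = −αΔT + βΔS = 3.84 × 10⁻⁴ + 2.552 × 10⁻³ = 2.936 × 10⁻³, so Δρ ≈ 3.015 kg m⁻³.
N² = (g/ρ₀)·Δρ/Δz = g·(Δρ/ρ₀)/Δz = 9.8 × 2.936 × 10⁻³ / 63 = 4.5671 × 10⁻⁴ s⁻².
N = √(4.5671 × 10⁻⁴) = 0.021371 rad s⁻¹ ≈ 0.0214 rad s⁻¹.

0.0214 rad s⁻¹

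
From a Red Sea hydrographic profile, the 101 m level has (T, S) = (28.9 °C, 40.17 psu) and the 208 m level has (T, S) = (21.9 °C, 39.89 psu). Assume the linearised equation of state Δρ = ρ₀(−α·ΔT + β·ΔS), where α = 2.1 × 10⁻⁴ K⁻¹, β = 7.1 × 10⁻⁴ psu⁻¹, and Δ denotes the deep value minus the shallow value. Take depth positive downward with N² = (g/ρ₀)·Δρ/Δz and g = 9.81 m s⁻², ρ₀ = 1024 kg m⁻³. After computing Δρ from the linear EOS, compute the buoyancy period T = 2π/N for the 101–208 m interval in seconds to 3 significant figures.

ΔT = -7.0 K, ΔS = -0.28 psu (deep − shallow).
Δρ/ρ₀ = −αΔT + βΔS = 1.47 × 10⁻³ − 1.988 × 10⁻⁴ = 1.2712 × 10⁻³, so Δρ ≈ 1.302 kg m⁻³.
N² = (g/ρ₀)·Δρ/Δz = g·(Δρ/ρ₀)/Δz = 9.81 × 1.2712 × 10⁻³ / 107 = 1.1655 × 10⁻⁴ s⁻².
N = √(1.1655 × 10⁻⁴) = 0.010796 rad s⁻¹ → T = 2π/N = 581.99 s ≈ 582 s.

582 s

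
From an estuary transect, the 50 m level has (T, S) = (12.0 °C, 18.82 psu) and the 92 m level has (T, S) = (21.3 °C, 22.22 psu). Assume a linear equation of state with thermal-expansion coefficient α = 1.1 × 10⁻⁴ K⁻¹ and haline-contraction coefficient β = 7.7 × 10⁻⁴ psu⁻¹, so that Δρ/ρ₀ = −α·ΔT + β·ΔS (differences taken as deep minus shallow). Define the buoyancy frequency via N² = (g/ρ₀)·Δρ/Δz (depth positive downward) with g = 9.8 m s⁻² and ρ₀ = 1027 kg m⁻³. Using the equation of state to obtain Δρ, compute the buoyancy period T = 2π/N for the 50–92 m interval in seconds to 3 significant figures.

326 s

ΔT = +9.3 K, ΔS = +3.40 psu (deep − shallow).
Δρ/ρ₀ = −αΔT + βΔS = -1.023 × 10⁻³ + 2.618 × 10⁻³ = 1.595 × 10⁻³, so Δρ ≈ 1.638 kg m⁻³.
N² = (g/ρ₀)·Δρ/Δz = g·(Δρ/ρ₀)/Δz = 9.8 × 1.595 × 10⁻³ / 42 = 3.7217 × 10⁻⁴ s⁻².
N = √(3.7217 × 10⁻⁴) = 0.019292 rad s⁻¹ → T = 2π/N = 325.69 s ≈ 326 s.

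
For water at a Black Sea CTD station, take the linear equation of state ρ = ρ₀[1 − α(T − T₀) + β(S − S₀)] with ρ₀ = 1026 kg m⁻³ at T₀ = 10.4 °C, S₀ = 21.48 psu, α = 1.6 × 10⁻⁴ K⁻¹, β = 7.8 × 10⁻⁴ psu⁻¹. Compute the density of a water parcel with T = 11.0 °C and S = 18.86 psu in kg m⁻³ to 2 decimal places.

1023.80 kg m⁻³

T − T₀ = +0.6 K, S − S₀ = -2.62 psu.
Bracket = 1 − α·(+0.6) + β·(-2.62) = 1 + (-2.1396 × 10⁻³) = 0.9978604.
ρ = 1026 × 0.9978604 = 1023.80 kg m⁻³.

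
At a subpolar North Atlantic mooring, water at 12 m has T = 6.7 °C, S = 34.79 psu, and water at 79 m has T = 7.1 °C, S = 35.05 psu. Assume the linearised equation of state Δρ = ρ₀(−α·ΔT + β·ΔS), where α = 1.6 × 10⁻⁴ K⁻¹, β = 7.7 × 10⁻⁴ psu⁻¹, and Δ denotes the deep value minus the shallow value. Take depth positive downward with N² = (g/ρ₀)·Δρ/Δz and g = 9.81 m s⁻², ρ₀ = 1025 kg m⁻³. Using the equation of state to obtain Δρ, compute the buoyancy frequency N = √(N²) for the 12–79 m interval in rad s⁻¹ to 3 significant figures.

ΔT = +0.4 K, ΔS = +0.26 psu (deep − shallow).
Δρ/ρ₀ = −αΔT + βΔS = -6.40 × 10⁻⁵ + 2.002 × 10⁻⁴ = 1.362 × 10⁻⁴, so Δρ ≈ 0.1396 kg m⁻³.
N² = (g/ρ₀)·Δρ/Δz = g·(Δρ/ρ₀)/Δz = 9.81 × 1.362 × 10⁻⁴ / 67 = 1.9942 × 10⁻⁵ s⁻².
N = √(1.9942 × 10⁻⁵) = 4.4656 × 10⁻³ rad s⁻¹ ≈ 4.47 × 10⁻³ rad s⁻¹.

4.47 × 10⁻³ rad s⁻¹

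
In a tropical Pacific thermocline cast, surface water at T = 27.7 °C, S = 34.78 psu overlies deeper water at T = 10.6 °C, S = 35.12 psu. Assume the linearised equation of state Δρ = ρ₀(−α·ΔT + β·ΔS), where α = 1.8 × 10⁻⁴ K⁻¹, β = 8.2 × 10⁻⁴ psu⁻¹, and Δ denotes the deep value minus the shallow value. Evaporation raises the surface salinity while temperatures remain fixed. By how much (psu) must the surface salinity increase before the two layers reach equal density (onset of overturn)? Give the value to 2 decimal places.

Neutral buoyancy requires −α(T_deep − T_surf) + β(S_deep − S_surf′) = 0.
S_surf′ = S_deep − (α/β)·ΔT = 35.12 − (1.8 × 10⁻⁴/8.2 × 10⁻⁴)·(-17.1) = 38.8737 psu.
Increase required: 38.8737 − 34.78 = 4.0937 psu.

4.09 psu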